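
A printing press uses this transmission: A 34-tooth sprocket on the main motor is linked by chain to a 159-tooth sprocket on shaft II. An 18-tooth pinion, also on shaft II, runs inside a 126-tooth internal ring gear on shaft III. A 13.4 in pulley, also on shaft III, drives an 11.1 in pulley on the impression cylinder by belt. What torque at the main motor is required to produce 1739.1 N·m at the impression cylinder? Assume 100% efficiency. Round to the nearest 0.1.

64.1 N·m

Overall ratio R = 4.6765 × 7 × 0.82836 = 27.117.
Input torque = output torque / R = 1739.1 / 27.117 = 64.134 N·m.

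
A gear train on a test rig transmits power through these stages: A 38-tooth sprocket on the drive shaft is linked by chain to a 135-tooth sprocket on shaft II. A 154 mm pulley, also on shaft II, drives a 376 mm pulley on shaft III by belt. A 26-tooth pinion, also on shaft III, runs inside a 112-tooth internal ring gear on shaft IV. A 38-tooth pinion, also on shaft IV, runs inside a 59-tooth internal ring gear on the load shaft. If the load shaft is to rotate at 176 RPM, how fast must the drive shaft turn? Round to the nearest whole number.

10210 RPM

Overall ratio R = 3.5526 × 2.4416 × 4.3077 × 1.5526 = 58.014.
Required input speed = output speed × R = 176 × 58.014 = 10210 RPM.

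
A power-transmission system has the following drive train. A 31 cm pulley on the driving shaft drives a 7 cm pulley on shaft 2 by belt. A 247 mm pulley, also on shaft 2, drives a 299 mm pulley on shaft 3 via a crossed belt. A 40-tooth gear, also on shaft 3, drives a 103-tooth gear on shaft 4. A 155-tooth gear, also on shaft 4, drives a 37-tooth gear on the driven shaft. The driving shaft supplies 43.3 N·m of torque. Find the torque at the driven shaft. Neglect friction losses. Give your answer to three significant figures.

7.28 N·m

After the belt (7/31): 43.3 × 0.22581 = 9.7774 N·m
After the belt (299/247): 9.7774 × 1.2105 = 11.836 N·m
After the gear mesh (103/40): 11.836 × 2.575 = 30.477 N·m
After the gear mesh (37/155): 30.477 × 0.23871 = 7.2752 N·m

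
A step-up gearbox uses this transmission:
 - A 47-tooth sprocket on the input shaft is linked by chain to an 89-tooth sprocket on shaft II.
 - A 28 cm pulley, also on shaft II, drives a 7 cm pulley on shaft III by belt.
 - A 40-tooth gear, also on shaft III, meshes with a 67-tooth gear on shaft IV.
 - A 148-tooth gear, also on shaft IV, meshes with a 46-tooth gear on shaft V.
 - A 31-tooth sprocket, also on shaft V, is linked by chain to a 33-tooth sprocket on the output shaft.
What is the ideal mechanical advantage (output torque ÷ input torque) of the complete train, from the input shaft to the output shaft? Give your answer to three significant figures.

Each stage contributes driven/driver: chain 89/47 = 1.8936, belt 7/28 = 0.25, gear mesh 67/40 = 1.675, gear mesh 46/148 = 0.31081, chain 33/31 = 1.0645.
Overall: 1.8936 × 0.25 × 1.675 × 0.31081 × 1.0645 = 0.26236.

0.262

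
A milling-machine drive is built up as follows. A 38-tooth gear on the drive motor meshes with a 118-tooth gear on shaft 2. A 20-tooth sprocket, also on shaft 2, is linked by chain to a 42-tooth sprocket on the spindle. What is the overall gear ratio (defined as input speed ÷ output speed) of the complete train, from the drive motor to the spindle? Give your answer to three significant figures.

6.52

Each stage contributes driven/driver: gear mesh 118/38 = 3.1053, chain 42/20 = 2.1.
Overall: 3.1053 × 2.1 = 6.5211.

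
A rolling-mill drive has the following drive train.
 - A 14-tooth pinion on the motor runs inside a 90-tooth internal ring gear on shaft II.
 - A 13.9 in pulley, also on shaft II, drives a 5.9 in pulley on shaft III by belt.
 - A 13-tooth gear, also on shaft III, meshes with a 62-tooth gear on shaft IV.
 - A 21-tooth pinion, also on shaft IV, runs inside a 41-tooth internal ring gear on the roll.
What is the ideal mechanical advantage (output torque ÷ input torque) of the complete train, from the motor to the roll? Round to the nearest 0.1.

Each stage contributes driven/driver: internal gear 90/14 = 6.4286, belt 5.9/13.9 = 0.42446, gear mesh 62/13 = 4.7692, internal gear 41/21 = 1.9524.
Overall: 6.4286 × 0.42446 × 4.7692 × 1.9524 = 25.408.

25.4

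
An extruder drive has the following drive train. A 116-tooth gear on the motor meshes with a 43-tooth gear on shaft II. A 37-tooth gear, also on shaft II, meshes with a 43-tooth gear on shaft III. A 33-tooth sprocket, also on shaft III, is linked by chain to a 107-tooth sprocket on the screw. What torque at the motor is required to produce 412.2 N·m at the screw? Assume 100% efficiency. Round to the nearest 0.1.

Overall ratio R = 0.37069 × 1.1622 × 3.2424 = 1.3968.
Input torque = output torque / R = 412.2 / 1.3968 = 295.09 N·m.

295.1 N·m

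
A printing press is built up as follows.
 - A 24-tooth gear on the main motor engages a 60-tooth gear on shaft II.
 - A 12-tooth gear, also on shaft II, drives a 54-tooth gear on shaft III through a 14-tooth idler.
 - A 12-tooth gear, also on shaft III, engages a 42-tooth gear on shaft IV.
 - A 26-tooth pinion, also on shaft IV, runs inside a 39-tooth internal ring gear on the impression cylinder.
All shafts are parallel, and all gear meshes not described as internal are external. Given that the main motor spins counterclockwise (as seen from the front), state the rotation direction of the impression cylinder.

the main motor → shaft II: external mesh, 1 reversal → CW.
shaft II → shaft III: driver → idler → driven is 2 external meshes, 2 reversals → CW.
shaft III → shaft IV: external mesh, 1 reversal → CCW.
shaft IV → the impression cylinder: internal mesh, same direction → CCW.
4 reversals in total — an even number — so the impression cylinder turns the same way as the main motor.

counterclockwise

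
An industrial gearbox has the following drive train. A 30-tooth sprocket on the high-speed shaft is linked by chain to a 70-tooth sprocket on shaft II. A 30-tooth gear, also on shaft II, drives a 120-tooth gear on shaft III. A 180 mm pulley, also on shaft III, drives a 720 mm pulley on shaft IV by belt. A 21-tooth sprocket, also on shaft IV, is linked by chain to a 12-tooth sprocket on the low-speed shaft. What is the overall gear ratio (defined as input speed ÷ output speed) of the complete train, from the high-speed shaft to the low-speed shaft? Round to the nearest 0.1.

Each stage contributes driven/driver: chain 70/30 = 2.3333, gear mesh 120/30 = 4, belt 720/180 = 4, chain 12/21 = 0.57143.
Overall: 2.3333 × 4 × 4 × 0.57143 = 21.333.

21.3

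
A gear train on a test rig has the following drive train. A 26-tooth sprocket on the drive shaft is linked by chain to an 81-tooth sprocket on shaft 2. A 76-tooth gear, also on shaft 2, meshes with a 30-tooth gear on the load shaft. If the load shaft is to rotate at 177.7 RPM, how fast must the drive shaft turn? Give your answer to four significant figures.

218.5 RPM

Overall ratio R = 3.1154 × 0.39474 = 1.2298.
Required input speed = output speed × R = 177.7 × 1.2298 = 218.53 RPM.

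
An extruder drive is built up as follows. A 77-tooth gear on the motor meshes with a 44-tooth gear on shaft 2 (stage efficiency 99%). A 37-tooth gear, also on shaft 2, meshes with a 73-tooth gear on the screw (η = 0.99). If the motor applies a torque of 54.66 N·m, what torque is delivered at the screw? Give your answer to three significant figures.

60.4 N·m

gear mesh 44/77 = 0.57143 → τ = 54.66·0.57143·0.99 = 30.922 N·m
gear mesh 73/37 = 1.973 → τ = 30.922·1.973·0.99 = 60.398 N·m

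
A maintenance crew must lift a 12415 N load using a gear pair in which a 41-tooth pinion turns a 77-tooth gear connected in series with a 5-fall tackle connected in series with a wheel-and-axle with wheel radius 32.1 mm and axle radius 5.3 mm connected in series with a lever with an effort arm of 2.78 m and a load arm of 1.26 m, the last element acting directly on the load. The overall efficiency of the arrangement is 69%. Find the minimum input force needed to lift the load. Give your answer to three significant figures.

143 N

Gear pair MA = 77/41 = 1.878.
Block-and-tackle MA = number of supporting rope parts = 5.
Wheel-and-axle MA = R/r = 32.1/5.3 = 6.0566.
Lever MA = effort arm / load arm = 2.78/1.26 = 2.2063.
Combined ideal MA = 1.878 × 5 × 6.0566 × 2.2063 = 125.48.
Actual MA = 125.48 × 0.69 = 86.582.
Effort = load / actual MA = 12415 / 86.582 = 143.39 N.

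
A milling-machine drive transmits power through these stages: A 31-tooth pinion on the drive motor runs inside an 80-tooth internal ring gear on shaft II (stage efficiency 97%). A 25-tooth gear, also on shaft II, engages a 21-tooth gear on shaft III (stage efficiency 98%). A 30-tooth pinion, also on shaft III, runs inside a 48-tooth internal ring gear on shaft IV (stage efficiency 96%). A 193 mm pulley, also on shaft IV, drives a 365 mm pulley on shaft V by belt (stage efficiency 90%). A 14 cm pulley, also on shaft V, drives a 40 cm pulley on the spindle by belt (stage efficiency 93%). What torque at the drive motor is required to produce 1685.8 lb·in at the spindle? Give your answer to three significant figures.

118 lb·in

Overall ratio R = 2.5806 × 0.84 × 1.6 × 1.8912 × 2.8571 = 18.741; overall efficiency η = 0.97 × 0.98 × 0.96 × 0.90 × 0.93 = 0.7638.
Input torque = output torque / (R × η) = 1685.8 / (18.741 × 0.7638) = 117.77 lb·in.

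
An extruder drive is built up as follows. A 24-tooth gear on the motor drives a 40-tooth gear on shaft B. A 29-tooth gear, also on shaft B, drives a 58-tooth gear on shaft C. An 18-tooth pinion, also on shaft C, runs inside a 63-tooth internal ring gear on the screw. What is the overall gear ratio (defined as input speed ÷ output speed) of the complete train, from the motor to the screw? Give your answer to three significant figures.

11.7

Each stage contributes driven/driver: gear mesh 40/24 = 1.6667, gear mesh 58/29 = 2, internal gear 63/18 = 3.5.
Overall: 1.6667 × 2 × 3.5 = 11.667.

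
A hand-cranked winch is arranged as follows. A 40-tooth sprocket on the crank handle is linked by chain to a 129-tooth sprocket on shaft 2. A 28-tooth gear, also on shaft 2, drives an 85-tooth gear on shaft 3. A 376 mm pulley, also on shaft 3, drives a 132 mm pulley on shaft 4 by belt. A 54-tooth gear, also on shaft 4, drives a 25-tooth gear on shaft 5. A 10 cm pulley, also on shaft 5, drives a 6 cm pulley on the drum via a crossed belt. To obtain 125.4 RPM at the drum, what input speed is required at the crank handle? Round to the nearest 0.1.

119.7 RPM

Overall ratio R = 3.225 × 3.0357 × 0.35106 × 0.46296 × 0.6 = 0.95472.
Required input speed = output speed × R = 125.4 × 0.95472 = 119.72 RPM.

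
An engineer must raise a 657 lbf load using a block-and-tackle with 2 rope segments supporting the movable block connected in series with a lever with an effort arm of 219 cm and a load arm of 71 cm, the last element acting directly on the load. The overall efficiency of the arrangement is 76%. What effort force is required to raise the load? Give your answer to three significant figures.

140 lbf

Block-and-tackle MA = number of supporting rope parts = 2.
Lever MA = effort arm / load arm = 219/71 = 3.0845.
Combined ideal MA = 2 × 3.0845 = 6.169.
Actual MA = 6.169 × 0.76 = 4.6885.
Effort = load / actual MA = 657 / 4.6885 = 140.13 lbf.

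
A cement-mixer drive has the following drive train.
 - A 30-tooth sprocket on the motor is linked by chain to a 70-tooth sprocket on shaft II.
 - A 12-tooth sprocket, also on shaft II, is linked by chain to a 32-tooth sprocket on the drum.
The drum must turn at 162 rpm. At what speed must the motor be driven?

Overall ratio R = 2.3333 × 2.6667 = 6.2222.
Required input speed = output speed × R = 162 × 6.2222 = 1008 rpm.

1008 rpm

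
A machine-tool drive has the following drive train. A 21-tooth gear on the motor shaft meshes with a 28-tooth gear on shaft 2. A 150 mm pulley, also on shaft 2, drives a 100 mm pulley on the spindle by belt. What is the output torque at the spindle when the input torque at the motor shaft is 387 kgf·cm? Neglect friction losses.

344 kgf·cm

Gear mesh: ratio = 28/21 = 1.3333; torque at shaft 2 = 387 × 1.3333 = 516 kgf·cm.
Belt: ratio = 100/150 = 0.66667; torque at the spindle = 516 × 0.66667 = 344 kgf·cm.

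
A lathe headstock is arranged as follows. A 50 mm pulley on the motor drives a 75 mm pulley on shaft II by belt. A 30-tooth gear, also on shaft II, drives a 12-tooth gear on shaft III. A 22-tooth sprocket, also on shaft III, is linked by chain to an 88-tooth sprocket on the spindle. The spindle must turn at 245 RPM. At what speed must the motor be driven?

588 RPM

Overall ratio R = 1.5 × 0.4 × 4 = 2.4.
Required input speed = output speed × R = 245 × 2.4 = 588 RPM.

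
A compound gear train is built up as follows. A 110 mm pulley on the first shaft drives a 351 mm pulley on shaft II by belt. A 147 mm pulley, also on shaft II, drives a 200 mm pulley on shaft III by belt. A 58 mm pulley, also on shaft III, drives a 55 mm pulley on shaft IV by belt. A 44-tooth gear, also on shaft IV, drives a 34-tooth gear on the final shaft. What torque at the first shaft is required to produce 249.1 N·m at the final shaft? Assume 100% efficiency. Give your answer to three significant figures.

78.3 N·m

Overall ratio R = 3.1909 × 1.3605 × 0.94828 × 0.77273 = 3.1812.
Input torque = output torque / R = 249.1 / 3.1812 = 78.304 N·m.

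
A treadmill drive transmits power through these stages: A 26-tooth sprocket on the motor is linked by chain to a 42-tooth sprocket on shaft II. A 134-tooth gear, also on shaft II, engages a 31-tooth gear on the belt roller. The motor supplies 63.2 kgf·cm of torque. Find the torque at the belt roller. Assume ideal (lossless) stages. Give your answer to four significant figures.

Chain: ratio = 42/26 = 1.6154; torque at shaft II = 63.2 × 1.6154 = 102.09 kgf·cm.
Gear mesh: ratio = 31/134 = 0.23134; torque at the belt roller = 102.09 × 0.23134 = 23.618 kgf·cm.

23.62 kgf·cm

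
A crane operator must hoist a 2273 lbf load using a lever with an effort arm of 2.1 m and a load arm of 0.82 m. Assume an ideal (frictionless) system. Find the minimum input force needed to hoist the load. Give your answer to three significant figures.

888 lbf

Lever MA = effort arm / load arm = 2.1/0.82 = 2.561.
Effort = load / MA = 2273 / 2.561 = 887.55 lbf.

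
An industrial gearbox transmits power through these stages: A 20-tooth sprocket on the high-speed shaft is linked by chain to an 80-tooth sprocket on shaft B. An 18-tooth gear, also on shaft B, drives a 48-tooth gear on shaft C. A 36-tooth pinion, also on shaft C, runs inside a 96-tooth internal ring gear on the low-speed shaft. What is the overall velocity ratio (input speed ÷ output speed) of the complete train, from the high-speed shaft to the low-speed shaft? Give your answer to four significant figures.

Each stage contributes driven/driver: chain 80/20 = 4, gear mesh 48/18 = 2.6667, internal gear 96/36 = 2.6667.
Overall: 4 × 2.6667 × 2.6667 = 28.444.

28.44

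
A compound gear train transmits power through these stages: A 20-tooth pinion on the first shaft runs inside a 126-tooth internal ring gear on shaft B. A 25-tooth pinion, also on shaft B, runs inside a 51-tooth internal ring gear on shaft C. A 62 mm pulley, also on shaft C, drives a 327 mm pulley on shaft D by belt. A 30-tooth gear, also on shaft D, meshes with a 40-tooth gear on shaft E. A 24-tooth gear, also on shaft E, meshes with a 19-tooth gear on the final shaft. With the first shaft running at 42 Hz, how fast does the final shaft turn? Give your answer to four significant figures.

0.5870 Hz

the first shaft → shaft B (internal gear, 126/20): 42 ÷ 6.3 = 6.6667 Hz
shaft B → shaft C (internal gear, 51/25): 6.6667 ÷ 2.04 = 3.268 Hz
shaft C → shaft D (belt, 327/62): 3.268 ÷ 5.2742 = 0.61962 Hz
shaft D → shaft E (gear mesh, 40/30): 0.61962 ÷ 1.3333 = 0.46471 Hz
shaft E → the final shaft (gear mesh, 19/24): 0.46471 ÷ 0.79167 = 0.587 Hz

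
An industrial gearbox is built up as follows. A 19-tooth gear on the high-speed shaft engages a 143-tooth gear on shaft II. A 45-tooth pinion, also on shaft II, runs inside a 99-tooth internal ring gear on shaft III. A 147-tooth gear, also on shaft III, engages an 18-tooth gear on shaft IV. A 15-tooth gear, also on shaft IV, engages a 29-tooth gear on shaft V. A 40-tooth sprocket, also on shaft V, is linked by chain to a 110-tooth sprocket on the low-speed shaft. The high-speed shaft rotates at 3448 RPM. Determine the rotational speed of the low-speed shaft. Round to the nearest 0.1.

319.9 RPM

the high-speed shaft → shaft II (gear mesh, 143/19): 3448 ÷ 7.5263 = 458.13 RPM
shaft II → shaft III (internal gear, 99/45): 458.13 ÷ 2.2 = 208.24 RPM
shaft III → shaft IV (gear mesh, 18/147): 208.24 ÷ 0.12245 = 1700.6 RPM
shaft IV → shaft V (gear mesh, 29/15): 1700.6 ÷ 1.9333 = 879.63 RPM
shaft V → the low-speed shaft (chain, 110/40): 879.63 ÷ 2.75 = 319.87 RPM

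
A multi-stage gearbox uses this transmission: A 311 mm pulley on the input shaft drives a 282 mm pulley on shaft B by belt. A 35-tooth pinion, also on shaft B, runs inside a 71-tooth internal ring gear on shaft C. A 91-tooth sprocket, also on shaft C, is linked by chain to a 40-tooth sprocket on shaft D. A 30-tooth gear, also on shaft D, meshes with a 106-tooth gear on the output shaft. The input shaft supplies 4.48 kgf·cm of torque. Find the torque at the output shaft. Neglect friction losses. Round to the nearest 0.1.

12.8 kgf·cm

After the belt (282/311): 4.48 × 0.90675 = 4.0623 kgf·cm
After the internal gear (71/35): 4.0623 × 2.0286 = 8.2406 kgf·cm
After the chain (40/91): 8.2406 × 0.43956 = 3.6222 kgf·cm
After the gear mesh (106/30): 3.6222 × 3.5333 = 12.799 kgf·cm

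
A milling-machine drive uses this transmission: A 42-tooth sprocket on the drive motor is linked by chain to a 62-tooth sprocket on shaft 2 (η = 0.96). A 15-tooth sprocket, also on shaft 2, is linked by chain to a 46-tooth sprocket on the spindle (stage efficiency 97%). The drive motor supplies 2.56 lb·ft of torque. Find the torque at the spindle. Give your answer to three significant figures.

After the chain (62/42): 2.56 × 1.4762 × 0.96 = 3.6279 lb·ft
After the chain (46/15): 3.6279 × 3.0667 × 0.97 = 10.792 lb·ft

10.8 lb·ft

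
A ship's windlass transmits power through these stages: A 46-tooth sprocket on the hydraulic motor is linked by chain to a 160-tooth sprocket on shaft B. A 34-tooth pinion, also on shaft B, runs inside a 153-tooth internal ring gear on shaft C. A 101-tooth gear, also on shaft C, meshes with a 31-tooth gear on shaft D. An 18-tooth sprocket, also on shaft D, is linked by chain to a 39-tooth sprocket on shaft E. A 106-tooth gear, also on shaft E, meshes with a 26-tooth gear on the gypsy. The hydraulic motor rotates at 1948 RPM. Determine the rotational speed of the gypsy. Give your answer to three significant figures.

chain 160/46 = 3.4783 → 1948/3.4783 = 560.05 RPM
internal gear 153/34 = 4.5 → 560.05/4.5 = 124.46 RPM
gear mesh 31/101 = 0.30693 → 124.46/0.30693 = 405.48 RPM
chain 39/18 = 2.1667 → 405.48/2.1667 = 187.15 RPM
gear mesh 26/106 = 0.24528 → 187.15/0.24528 = 762.98 RPM

763 RPM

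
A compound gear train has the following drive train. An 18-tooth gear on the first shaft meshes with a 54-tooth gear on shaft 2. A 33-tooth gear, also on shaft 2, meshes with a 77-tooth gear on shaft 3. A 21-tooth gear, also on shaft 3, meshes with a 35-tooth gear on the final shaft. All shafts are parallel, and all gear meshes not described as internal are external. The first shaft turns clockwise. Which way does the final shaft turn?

the first shaft → shaft 2: external mesh, 1 reversal → CCW.
shaft 2 → shaft 3: external mesh, 1 reversal → CW.
shaft 3 → the final shaft: external mesh, 1 reversal → CCW.
3 reversals in total — an odd number — so the final shaft turns opposite to the first shaft.

counterclockwise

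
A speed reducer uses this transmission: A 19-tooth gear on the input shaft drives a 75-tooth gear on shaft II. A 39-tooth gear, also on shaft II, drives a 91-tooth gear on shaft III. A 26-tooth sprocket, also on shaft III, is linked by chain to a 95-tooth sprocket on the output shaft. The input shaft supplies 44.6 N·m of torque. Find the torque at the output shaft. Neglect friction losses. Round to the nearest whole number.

1501 N·m

gear mesh 75/19 = 3.9474 → τ = 44.6·3.9474 = 176.05 N·m
gear mesh 91/39 = 2.3333 → τ = 176.05·2.3333 = 410.79 N·m
chain 95/26 = 3.6538 → τ = 410.79·3.6538 = 1501 N·m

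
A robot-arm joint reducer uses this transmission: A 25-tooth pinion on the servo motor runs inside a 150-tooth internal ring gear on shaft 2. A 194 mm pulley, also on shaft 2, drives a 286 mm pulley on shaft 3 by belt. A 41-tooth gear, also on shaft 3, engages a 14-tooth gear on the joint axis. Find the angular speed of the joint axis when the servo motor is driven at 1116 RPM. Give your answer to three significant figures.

369 RPM

Internal gear: ratio = 150/25 = 6, so shaft 2 turns at 1116 / 6 = 186 RPM.
Belt: ratio = 286/194 = 1.4742, so shaft 3 turns at 186 / 1.4742 = 126.17 RPM.
Gear mesh: ratio = 14/41 = 0.34146, so the joint axis turns at 126.17 / 0.34146 = 369.49 RPM.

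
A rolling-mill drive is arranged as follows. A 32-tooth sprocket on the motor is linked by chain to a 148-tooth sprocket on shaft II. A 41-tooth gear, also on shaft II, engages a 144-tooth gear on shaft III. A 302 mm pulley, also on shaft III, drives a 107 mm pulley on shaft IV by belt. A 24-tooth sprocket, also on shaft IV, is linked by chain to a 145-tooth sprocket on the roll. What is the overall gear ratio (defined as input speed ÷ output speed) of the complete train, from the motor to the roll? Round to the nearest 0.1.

34.8

Each stage contributes driven/driver: chain 148/32 = 4.625, gear mesh 144/41 = 3.5122, belt 107/302 = 0.3543, chain 145/24 = 6.0417.
Overall: 4.625 × 3.5122 × 0.3543 × 6.0417 = 34.772.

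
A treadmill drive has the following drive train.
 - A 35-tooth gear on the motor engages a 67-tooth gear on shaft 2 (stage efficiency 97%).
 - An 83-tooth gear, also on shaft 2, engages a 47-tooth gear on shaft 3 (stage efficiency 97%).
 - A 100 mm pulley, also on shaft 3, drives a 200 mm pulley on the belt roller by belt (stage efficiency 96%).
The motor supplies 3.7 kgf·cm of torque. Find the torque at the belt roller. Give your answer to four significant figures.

7.246 kgf·cm

gear mesh 67/35 = 1.9143 → τ = 3.7·1.9143·0.97 = 6.8704 kgf·cm
gear mesh 47/83 = 0.56627 → τ = 6.8704·0.56627·0.97 = 3.7737 kgf·cm
belt 200/100 = 2 → τ = 3.7737·2·0.96 = 7.2456 kgf·cm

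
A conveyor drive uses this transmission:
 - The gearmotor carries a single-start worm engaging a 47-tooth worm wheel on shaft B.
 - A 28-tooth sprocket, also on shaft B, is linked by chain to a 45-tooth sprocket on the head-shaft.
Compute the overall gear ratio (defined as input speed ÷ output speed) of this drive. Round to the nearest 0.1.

Each stage contributes driven/driver: worm 47/1 = 47, chain 45/28 = 1.6071.
Overall: 47 × 1.6071 = 75.536.

75.5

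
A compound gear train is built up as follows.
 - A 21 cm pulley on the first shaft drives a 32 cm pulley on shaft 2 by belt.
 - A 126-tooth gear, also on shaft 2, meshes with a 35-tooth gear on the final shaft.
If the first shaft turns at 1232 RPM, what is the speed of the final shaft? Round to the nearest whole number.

2911 RPM

Belt: ratio = 32/21 = 1.5238, so shaft 2 turns at 1232 / 1.5238 = 808.5 RPM.
Gear mesh: ratio = 35/126 = 0.27778, so the final shaft turns at 808.5 / 0.27778 = 2910.6 RPM.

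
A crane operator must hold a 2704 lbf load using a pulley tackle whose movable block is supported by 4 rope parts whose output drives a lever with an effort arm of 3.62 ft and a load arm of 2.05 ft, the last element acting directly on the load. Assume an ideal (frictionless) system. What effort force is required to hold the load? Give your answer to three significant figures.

Block-and-tackle MA = number of supporting rope parts = 4.
Lever MA = effort arm / load arm = 3.62/2.05 = 1.7659.
Combined ideal MA = 4 × 1.7659 = 7.0634.
Effort = load / MA = 2704 / 7.0634 = 382.82 lbf.

383 lbf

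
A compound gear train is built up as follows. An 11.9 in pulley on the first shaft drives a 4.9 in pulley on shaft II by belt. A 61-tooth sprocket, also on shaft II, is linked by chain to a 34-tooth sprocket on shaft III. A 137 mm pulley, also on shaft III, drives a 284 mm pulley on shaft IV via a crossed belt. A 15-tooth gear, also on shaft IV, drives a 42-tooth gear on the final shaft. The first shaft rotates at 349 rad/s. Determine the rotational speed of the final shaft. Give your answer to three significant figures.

262 rad/s

Belt: ratio = 4.9/11.9 = 0.41176, so shaft II turns at 349 / 0.41176 = 847.57 rad/s.
Chain: ratio = 34/61 = 0.55738, so shaft III turns at 847.57 / 0.55738 = 1520.6 rad/s.
Belt: ratio = 284/137 = 2.073, so shaft IV turns at 1520.6 / 2.073 = 733.55 rad/s.
Gear mesh: ratio = 42/15 = 2.8, so the final shaft turns at 733.55 / 2.8 = 261.98 rad/s.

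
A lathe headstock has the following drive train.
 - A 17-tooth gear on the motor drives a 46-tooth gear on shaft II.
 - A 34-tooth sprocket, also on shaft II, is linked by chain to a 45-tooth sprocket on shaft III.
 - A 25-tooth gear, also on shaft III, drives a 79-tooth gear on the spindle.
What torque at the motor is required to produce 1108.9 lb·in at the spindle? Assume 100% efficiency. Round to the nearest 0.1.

Overall ratio R = 2.7059 × 1.3235 × 3.16 = 11.317.
Input torque = output torque / R = 1108.9 / 11.317 = 97.986 lb·in.

98.0 lb·in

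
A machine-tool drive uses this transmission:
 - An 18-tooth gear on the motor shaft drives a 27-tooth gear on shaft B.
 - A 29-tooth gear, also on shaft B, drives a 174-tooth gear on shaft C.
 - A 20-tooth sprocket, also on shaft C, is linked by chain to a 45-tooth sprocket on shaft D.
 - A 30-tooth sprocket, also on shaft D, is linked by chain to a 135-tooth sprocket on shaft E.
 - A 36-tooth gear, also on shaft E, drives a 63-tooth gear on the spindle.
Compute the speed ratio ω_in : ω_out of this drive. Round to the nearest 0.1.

Each stage contributes driven/driver: gear mesh 27/18 = 1.5, gear mesh 174/29 = 6, chain 45/20 = 2.25, chain 135/30 = 4.5, gear mesh 63/36 = 1.75.
Overall: 1.5 × 6 × 2.25 × 4.5 × 1.75 = 159.47.

159.5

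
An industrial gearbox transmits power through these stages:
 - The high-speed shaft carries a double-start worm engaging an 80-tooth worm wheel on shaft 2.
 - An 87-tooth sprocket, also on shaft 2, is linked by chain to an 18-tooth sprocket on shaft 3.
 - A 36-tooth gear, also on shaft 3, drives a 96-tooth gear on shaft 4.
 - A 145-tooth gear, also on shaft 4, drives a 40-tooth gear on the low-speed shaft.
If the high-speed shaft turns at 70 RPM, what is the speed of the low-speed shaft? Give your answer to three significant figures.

Worm: ratio = 80/2 = 40, so shaft 2 turns at 70 / 40 = 1.75 RPM.
Chain: ratio = 18/87 = 0.2069, so shaft 3 turns at 1.75 / 0.2069 = 8.4583 RPM.
Gear mesh: ratio = 96/36 = 2.6667, so shaft 4 turns at 8.4583 / 2.6667 = 3.1719 RPM.
Gear mesh: ratio = 40/145 = 0.27586, so the low-speed shaft turns at 3.1719 / 0.27586 = 11.498 RPM.

11.5 RPM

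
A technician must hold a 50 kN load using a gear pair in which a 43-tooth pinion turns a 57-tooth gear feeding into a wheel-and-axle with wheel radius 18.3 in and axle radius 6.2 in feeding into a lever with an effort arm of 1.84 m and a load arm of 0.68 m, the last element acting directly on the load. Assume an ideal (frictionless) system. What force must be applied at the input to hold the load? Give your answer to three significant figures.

Gear pair MA = 57/43 = 1.3256.
Wheel-and-axle MA = R/r = 18.3/6.2 = 2.9516.
Lever MA = effort arm / load arm = 1.84/0.68 = 2.7059.
Combined ideal MA = 1.3256 × 2.9516 × 2.7059 = 10.587.
Effort = load / MA = 50 / 10.587 = 4.7228 kN.

4.72 kN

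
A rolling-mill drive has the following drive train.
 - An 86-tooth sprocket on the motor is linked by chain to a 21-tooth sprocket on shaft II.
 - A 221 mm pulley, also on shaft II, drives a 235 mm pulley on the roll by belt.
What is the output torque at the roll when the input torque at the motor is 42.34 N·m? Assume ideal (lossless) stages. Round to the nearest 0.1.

After the chain (21/86): 42.34 × 0.24419 = 10.339 N·m
After the belt (235/221): 10.339 × 1.0633 = 10.994 N·m

11.0 N·m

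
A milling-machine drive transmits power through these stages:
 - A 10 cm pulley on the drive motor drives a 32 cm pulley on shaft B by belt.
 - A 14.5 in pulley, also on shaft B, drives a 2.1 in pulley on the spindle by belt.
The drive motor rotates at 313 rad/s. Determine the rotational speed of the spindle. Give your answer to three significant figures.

675 rad/s

Belt: ratio = 32/10 = 3.2, so shaft B turns at 313 / 3.2 = 97.812 rad/s.
Belt: ratio = 2.1/14.5 = 0.14483, so the spindle turns at 97.812 / 0.14483 = 675.37 rad/s.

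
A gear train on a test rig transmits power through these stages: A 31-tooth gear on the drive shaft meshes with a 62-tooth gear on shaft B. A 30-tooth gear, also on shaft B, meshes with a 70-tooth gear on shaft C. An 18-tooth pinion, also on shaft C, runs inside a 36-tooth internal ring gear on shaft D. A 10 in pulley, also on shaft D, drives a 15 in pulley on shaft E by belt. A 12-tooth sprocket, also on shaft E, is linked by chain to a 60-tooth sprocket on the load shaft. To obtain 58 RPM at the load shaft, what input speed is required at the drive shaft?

Overall ratio R = 2 × 2.3333 × 2 × 1.5 × 5 = 70.
Required input speed = output speed × R = 58 × 70 = 4060 RPM.

4060 RPM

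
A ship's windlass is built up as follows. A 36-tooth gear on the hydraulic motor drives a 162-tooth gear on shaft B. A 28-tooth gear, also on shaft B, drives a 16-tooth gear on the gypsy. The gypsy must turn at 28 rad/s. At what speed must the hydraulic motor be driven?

72 rad/s

Overall ratio R = 4.5 × 0.57143 = 2.5714.
Required input speed = output speed × R = 28 × 2.5714 = 72 rad/s.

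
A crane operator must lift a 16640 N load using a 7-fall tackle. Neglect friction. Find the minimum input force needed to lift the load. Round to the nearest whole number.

2377 N

Block-and-tackle MA = number of supporting rope parts = 7.
Effort = load / MA = 16640 / 7 = 2377.1 N.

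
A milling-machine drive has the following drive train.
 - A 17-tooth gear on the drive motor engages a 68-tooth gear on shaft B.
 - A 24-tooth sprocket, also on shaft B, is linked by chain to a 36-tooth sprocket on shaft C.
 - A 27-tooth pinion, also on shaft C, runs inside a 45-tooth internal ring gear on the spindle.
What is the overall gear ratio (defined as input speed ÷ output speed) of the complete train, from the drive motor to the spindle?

Each stage contributes driven/driver: gear mesh 68/17 = 4, chain 36/24 = 1.5, internal gear 45/27 = 1.6667.
Overall: 4 × 1.5 × 1.6667 = 10.

10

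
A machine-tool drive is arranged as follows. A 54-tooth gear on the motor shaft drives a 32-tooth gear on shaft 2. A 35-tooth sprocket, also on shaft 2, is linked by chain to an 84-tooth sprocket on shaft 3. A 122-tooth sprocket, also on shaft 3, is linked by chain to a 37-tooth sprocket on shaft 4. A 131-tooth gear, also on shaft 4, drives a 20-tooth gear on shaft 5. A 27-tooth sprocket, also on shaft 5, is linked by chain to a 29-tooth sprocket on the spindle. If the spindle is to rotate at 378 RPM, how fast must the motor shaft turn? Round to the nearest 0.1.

26.7 RPM

Overall ratio R = 0.59259 × 2.4 × 0.30328 × 0.15267 × 1.0741 = 0.07073.
Required input speed = output speed × R = 378 × 0.07073 = 26.736 RPM.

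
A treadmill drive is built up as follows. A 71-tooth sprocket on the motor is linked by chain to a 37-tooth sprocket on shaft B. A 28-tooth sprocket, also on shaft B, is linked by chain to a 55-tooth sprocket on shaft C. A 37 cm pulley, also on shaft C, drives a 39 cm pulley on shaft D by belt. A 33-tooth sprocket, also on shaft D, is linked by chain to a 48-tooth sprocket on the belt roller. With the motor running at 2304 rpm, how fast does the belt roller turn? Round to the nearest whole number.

1468 rpm

Chain: ratio = 37/71 = 0.52113, so shaft B turns at 2304 / 0.52113 = 4421.2 rpm.
Chain: ratio = 55/28 = 1.9643, so shaft C turns at 4421.2 / 1.9643 = 2250.8 rpm.
Belt: ratio = 39/37 = 1.0541, so shaft D turns at 2250.8 / 1.0541 = 2135.4 rpm.
Chain: ratio = 48/33 = 1.4545, so the belt roller turns at 2135.4 / 1.4545 = 1468.1 rpm.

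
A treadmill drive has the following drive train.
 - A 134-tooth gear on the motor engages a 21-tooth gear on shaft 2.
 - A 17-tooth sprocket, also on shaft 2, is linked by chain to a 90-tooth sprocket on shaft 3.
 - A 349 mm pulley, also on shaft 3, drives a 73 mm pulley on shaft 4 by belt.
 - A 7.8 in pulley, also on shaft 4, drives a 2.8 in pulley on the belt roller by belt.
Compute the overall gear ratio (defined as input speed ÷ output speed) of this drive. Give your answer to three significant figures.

Each stage contributes driven/driver: gear mesh 21/134 = 0.15672, chain 90/17 = 5.2941, belt 73/349 = 0.20917, belt 2.8/7.8 = 0.35897.
Overall: 0.15672 × 5.2941 × 0.20917 × 0.35897 = 0.062297.

0.0623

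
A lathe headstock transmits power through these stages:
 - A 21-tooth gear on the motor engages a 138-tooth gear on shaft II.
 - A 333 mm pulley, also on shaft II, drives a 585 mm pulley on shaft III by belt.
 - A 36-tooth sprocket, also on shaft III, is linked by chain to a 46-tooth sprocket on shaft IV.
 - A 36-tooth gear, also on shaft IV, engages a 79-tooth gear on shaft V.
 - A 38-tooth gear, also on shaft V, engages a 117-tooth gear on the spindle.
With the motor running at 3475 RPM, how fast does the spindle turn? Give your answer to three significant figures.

Gear mesh: ratio = 138/21 = 6.5714, so shaft II turns at 3475 / 6.5714 = 528.8 RPM.
Belt: ratio = 585/333 = 1.7568, so shaft III turns at 528.8 / 1.7568 = 301.01 RPM.
Chain: ratio = 46/36 = 1.2778, so shaft IV turns at 301.01 / 1.2778 = 235.57 RPM.
Gear mesh: ratio = 79/36 = 2.1944, so shaft V turns at 235.57 / 2.1944 = 107.35 RPM.
Gear mesh: ratio = 117/38 = 3.0789, so the spindle turns at 107.35 / 3.0789 = 34.866 RPM.

34.9 RPM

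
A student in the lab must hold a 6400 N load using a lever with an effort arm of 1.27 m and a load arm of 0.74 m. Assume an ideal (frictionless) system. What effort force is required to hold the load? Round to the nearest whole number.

3729 N

Lever MA = effort arm / load arm = 1.27/0.74 = 1.7162.
Effort = load / MA = 6400 / 1.7162 = 3729.1 N.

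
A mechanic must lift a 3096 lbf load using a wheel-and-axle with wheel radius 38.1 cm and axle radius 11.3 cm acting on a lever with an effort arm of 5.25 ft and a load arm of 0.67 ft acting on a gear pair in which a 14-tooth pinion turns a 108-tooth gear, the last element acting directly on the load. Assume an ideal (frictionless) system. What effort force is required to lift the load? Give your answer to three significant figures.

15.2 lbf

Wheel-and-axle MA = R/r = 38.1/11.3 = 3.3717.
Lever MA = effort arm / load arm = 5.25/0.67 = 7.8358.
Gear pair MA = 108/14 = 7.7143.
Combined ideal MA = 3.3717 × 7.8358 × 7.7143 = 203.81.
Effort = load / MA = 3096 / 203.81 = 15.191 lbf.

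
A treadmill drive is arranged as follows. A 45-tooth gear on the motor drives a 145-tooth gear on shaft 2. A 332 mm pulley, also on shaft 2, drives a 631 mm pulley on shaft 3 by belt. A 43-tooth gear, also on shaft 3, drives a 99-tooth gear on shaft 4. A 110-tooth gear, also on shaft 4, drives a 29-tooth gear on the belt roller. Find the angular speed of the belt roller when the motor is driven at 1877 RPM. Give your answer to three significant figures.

505 RPM

Gear mesh: ratio = 145/45 = 3.2222, so shaft 2 turns at 1877 / 3.2222 = 582.52 RPM.
Belt: ratio = 631/332 = 1.9006, so shaft 3 turns at 582.52 / 1.9006 = 306.49 RPM.
Gear mesh: ratio = 99/43 = 2.3023, so shaft 4 turns at 306.49 / 2.3023 = 133.12 RPM.
Gear mesh: ratio = 29/110 = 0.26364, so the belt roller turns at 133.12 / 0.26364 = 504.95 RPM.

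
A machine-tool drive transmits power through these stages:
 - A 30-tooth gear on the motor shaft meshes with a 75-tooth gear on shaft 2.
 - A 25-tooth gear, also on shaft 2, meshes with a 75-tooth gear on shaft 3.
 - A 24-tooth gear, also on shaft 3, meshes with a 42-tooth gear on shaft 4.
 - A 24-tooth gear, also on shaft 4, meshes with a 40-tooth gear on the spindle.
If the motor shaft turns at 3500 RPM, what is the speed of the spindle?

160 RPM

gear mesh 75/30 = 2.5 → 3500/2.5 = 1400 RPM
gear mesh 75/25 = 3 → 1400/3 = 466.67 RPM
gear mesh 42/24 = 1.75 → 466.67/1.75 = 266.67 RPM
gear mesh 40/24 = 1.6667 → 266.67/1.6667 = 160 RPM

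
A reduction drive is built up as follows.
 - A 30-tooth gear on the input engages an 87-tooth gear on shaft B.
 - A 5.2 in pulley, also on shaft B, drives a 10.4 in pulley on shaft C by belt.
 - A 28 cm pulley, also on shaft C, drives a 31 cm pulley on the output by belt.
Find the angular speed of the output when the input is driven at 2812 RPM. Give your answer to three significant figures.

438 RPM

Gear mesh: ratio = 87/30 = 2.9, so shaft B turns at 2812 / 2.9 = 969.66 RPM.
Belt: ratio = 10.4/5.2 = 2, so shaft C turns at 969.66 / 2 = 484.83 RPM.
Belt: ratio = 31/28 = 1.1071, so the output turns at 484.83 / 1.1071 = 437.91 RPM.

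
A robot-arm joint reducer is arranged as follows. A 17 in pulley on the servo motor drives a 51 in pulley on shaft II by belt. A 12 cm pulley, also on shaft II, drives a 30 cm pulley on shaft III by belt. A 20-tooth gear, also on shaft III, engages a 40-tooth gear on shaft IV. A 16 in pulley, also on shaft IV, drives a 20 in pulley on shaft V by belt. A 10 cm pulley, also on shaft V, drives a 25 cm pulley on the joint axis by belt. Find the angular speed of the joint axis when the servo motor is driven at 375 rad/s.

8 rad/s

belt 51/17 = 3 → 375/3 = 125 rad/s
belt 30/12 = 2.5 → 125/2.5 = 50 rad/s
gear mesh 40/20 = 2 → 50/2 = 25 rad/s
belt 20/16 = 1.25 → 25/1.25 = 20 rad/s
belt 25/10 = 2.5 → 20/2.5 = 8 rad/s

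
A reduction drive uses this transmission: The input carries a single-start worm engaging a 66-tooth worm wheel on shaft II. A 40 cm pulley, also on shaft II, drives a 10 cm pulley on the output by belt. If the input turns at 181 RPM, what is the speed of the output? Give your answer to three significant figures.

11.0 RPM

the input → shaft II (worm, 66/1): 181 ÷ 66 = 2.7424 RPM
shaft II → the output (belt, 10/40): 2.7424 ÷ 0.25 = 10.97 RPM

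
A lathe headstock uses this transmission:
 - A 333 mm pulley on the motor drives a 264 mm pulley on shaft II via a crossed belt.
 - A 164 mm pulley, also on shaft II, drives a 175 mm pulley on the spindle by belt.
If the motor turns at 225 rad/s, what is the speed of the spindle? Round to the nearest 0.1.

the motor → shaft II (belt, 264/333): 225 ÷ 0.79279 = 283.81 rad/s
shaft II → the spindle (belt, 175/164): 283.81 ÷ 1.0671 = 265.97 rad/s

266.0 rad/s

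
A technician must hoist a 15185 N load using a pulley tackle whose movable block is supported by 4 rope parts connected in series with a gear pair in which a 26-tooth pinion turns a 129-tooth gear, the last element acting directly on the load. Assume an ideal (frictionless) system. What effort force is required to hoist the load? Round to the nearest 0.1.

765.1 N

Block-and-tackle MA = number of supporting rope parts = 4.
Gear pair MA = 129/26 = 4.9615.
Combined ideal MA = 4 × 4.9615 = 19.846.
Effort = load / MA = 15185 / 19.846 = 765.14 N.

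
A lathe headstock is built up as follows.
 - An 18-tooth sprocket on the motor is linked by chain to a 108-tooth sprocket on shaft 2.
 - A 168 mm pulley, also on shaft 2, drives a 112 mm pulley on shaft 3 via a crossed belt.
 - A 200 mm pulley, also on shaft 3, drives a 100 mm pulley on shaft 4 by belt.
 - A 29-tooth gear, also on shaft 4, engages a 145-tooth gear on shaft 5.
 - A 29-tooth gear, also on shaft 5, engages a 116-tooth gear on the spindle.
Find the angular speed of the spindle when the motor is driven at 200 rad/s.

5 rad/s

chain 108/18 = 6 → 200/6 = 33.333 rad/s
belt 112/168 = 0.66667 → 33.333/0.66667 = 50 rad/s
belt 100/200 = 0.5 → 50/0.5 = 100 rad/s
gear mesh 145/29 = 5 → 100/5 = 20 rad/s
gear mesh 116/29 = 4 → 20/4 = 5 rad/s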